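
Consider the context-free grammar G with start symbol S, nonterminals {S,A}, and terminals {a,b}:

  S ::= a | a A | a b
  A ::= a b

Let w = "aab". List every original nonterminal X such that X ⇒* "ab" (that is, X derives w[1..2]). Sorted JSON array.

CNF form of G:
  S -> T0 A | T0 T1 | a
  A -> T0 T1
  T0 -> a
  T1 -> b

CYK fill, restricted to cells inside w[1..2]:
  T[1,1] 'a' = {S,T0}  orig:{S}
  T[2,2] 'b' = {T1}  orig:{}
  T[1,2] 'ab' = {A,S}

Original NTs in T[1,2] deriving "ab": ["A", "S"]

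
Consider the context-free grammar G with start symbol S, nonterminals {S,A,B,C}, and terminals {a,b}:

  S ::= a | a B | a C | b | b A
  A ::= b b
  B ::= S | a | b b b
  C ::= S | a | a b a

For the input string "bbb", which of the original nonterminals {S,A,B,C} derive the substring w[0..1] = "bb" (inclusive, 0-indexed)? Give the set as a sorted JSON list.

Convert to CNF:
  S -> T0 A | T1 B | T1 C | a | b
  A -> T0 T0
  B -> T0 A | T0 X2 | T1 B | T1 C | a | b
  C -> T0 A | T1 B | T1 C | T1 X3 | a | b
  T0 -> b
  T1 -> a
  X2 -> T0 T0
  X3 -> T0 T1

Fill CYK table bottom-up — only the sub-triangle for w[0..1]:
  T[0,0] 'b' = {B,C,S,T0}  orig:{B,C,S}
  T[1,1] 'b' = {B,C,S,T0}  orig:{B,C,S}
  T[0,1] 'bb' = {A,X2}  orig:{A}

Original NTs in T[0,1] deriving "bb": ["A"]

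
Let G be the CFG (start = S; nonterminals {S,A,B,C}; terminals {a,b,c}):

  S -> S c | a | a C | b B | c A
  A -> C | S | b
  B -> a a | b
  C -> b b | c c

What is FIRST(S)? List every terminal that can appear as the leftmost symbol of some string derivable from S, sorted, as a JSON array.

FIRST iteration:
[1]
  A via A→b: +{b}
  B via B→a a: +{a}
  B via B→b: +{b}
  C via C→b b: +{b}
  C via C→c c: +{c}
  S via S→a: +{a}
  S via S→b B: +{b}
  S via S→c A: +{c}
  FIRST[S]={a,b,c}  FIRST[A]={b}  FIRST[B]={a,b}  FIRST[C]={b,c}
[2]
  A via A→C: +{c}
  A via A→S: +{a}
  FIRST[S]={a,b,c}  FIRST[A]={a,b,c}  FIRST[B]={a,b}  FIRST[C]={b,c}
[3] (no change)
  FIRST[S]={a,b,c}  FIRST[A]={a,b,c}  FIRST[B]={a,b}  FIRST[C]={b,c}

FIRST(S) = ["a", "b", "c"]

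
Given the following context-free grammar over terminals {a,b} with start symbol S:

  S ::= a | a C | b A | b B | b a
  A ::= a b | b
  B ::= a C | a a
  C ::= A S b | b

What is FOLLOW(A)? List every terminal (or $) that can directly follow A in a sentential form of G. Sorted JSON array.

Compute FIRST by fixpoint:
pass 1:
  A via A→a b: +{a}
  A via A→b: +{b}
  B via B→a C: +{a}
  C via C→A S b: +{a,b}
  S via S→a: +{a}
  S via S→b A: +{b}
  FIRST[S]={a,b}  FIRST[A]={a,b}  FIRST[B]={a}  FIRST[C]={a,b}
pass 2: (no change)
  FIRST[S]={a,b}  FIRST[A]={a,b}  FIRST[B]={a}  FIRST[C]={a,b}

FOLLOW iteration:
FOLLOW(S) := {$}
round 1:
  C→A S b: FOLLOW(A) ⊇ FIRST(S) = {a,b}; new: +{a,b}
  C→A S b: FOLLOW(S) ⊇ FIRST(b) = {b}; new: +{b}
  S→a C: FOLLOW(C) ⊇ FOLLOW(S) ⊇ {$,b}; new: +{$,b}
  S→b A: FOLLOW(A) ⊇ FOLLOW(S) ⊇ {$,b}; new: +{$}
  S→b B: FOLLOW(B) ⊇ FOLLOW(S) ⊇ {$,b}; new: +{$,b}
  S: {$,b}  A: {$,a,b}  B: {$,b}  C: {$,b}
round 2: (stable)
  S: {$,b}  A: {$,a,b}  B: {$,b}  C: {$,b}

FOLLOW(A) = ["$", "a", "b"]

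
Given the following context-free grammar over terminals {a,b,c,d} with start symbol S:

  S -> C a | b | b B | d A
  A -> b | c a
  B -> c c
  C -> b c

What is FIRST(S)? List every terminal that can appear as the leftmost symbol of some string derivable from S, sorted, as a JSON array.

Compute FIRST by fixpoint:
round 1:
  A via A→b: +{b}
  A via A→c a: +{c}
  B via B→c c: +{c}
  C via C→b c: +{b}
  S via S→C a: +{b}
  S via S→d A: +{d}
  FIRST[S]={b,d}  FIRST[A]={b,c}  FIRST[B]={c}  FIRST[C]={b}
round 2: (no change)
  FIRST[S]={b,d}  FIRST[A]={b,c}  FIRST[B]={c}  FIRST[C]={b}

FIRST(S) = ["b", "d"]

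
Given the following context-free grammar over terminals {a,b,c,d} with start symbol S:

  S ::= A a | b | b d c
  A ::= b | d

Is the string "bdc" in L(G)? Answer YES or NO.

CNF form of G:
  S -> A T0 | T1 X4 | b
  A -> b | d
  T0 -> a
  T1 -> b
  T2 -> d
  T3 -> c
  X4 -> T2 T3

CYK fill:
  cell(0,0) b: {A,S,T1}  orig:{A,S}
  cell(1,1) d: {A,T2}  orig:{A}
  cell(2,2) c: {T3}  orig:{}
  cell(0,1) bd: ∅
  cell(1,2) dc: {X4}  orig:{}
  cell(0,2) bdc: {S}

S ∈ T[0,2] ⇒ YES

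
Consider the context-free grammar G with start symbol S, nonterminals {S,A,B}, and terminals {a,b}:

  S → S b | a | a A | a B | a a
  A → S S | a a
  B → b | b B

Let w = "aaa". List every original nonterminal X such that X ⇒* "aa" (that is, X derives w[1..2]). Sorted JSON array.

CNF form of G:
  S -> S T1 | T0 A | T0 B | T0 T0 | a
  A -> S S | T0 T0
  B -> T1 B | b
  T0 -> a
  T1 -> b

CYK fill — only the sub-triangle for w[1..2]:
  T[1,1] 'a' = {S,T0}  orig:{S}
  T[2,2] 'a' = {S,T0}  orig:{S}
  T[1,2] 'aa' = {A,S}

Original NTs in T[1,2] deriving "aa": ["A", "S"]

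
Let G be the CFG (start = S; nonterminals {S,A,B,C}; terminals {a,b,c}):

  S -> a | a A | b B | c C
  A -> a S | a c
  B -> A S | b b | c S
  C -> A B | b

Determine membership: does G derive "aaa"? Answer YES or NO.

Convert to CNF:
  S -> T0 A | T1 C | T2 B | a
  A -> T0 S | T0 T1
  B -> A S | T1 S | T2 T2
  C -> A B | b
  T0 -> a
  T1 -> c
  T2 -> b

CYK fill:
  [0..0]={S,T0}  "a"  orig:{S}
  [1..1]={S,T0}  "a"  orig:{S}
  [2..2]={S,T0}  "a"  orig:{S}
  [0..1]={A}  "aa"
  [1..2]={A}  "aa"
  [0..2]={B,S}  "aaa"

S ∈ T[0,2] ⇒ YES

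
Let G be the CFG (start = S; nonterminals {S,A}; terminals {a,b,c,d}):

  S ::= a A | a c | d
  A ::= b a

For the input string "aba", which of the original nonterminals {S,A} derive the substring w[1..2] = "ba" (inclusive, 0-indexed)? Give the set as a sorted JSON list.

Convert to CNF:
  S -> T1 A | T1 T2 | d
  A -> T0 T1
  T0 -> b
  T1 -> a
  T2 -> c

CYK fill — only the sub-triangle for w[1..2]:
  [1..1]={T0}  "b"  orig:{}
  [2..2]={T1}  "a"  orig:{}
  [1..2]={A}  "ba"

Original NTs in T[1,2] deriving "ba": ["A"]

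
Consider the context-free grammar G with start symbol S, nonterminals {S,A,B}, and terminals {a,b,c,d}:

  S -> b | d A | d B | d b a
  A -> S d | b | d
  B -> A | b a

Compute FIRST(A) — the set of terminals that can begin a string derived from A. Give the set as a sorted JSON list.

Compute FIRST by fixpoint:
[1]
  A via A→b: +{b}
  A via A→d: +{d}
  B via B→A: +{b,d}
  S via S→b: +{b}
  S via S→d A: +{d}
  S: {b,d}  A: {b,d}  B: {b,d}
[2] — fixpoint
  S: {b,d}  A: {b,d}  B: {b,d}

FIRST(A) = ["b", "d"]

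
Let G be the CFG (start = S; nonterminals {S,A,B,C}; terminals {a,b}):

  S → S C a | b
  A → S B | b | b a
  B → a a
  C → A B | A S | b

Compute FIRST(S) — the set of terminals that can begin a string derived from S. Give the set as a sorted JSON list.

Compute FIRST by fixpoint:
pass 1:
  A via A→b: +{b}
  B via B→a a: +{a}
  C via C→A B: +{b}
  S via S→b: +{b}
  FIRST[S]={b}  FIRST[A]={b}  FIRST[B]={a}  FIRST[C]={b}
pass 2: (no change)
  FIRST[S]={b}  FIRST[A]={b}  FIRST[B]={a}  FIRST[C]={b}

FIRST(S) = ["b"]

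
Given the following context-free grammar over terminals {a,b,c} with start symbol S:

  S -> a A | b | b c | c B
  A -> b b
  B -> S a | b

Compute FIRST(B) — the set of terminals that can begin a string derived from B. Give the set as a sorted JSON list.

FIRST sets, iterate to fixpoint:
round 1:
  A via A→b b: +{b}
  B via B→b: +{b}
  S via S→a A: +{a}
  S via S→b: +{b}
  S via S→c B: +{c}
  S: {a,b,c}  A: {b}  B: {b}
round 2:
  B via B→S a: +{a,c}
  S: {a,b,c}  A: {b}  B: {a,b,c}
round 3: (stable)
  S: {a,b,c}  A: {b}  B: {a,b,c}

FIRST(B) = ["a", "b", "c"]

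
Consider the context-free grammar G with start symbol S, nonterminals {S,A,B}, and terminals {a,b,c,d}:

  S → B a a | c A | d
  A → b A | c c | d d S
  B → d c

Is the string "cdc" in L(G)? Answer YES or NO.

CNF form of G:
  S -> B X5 | T1 A | d
  A -> T0 A | T1 T1 | T2 X4
  B -> T2 T1
  T0 -> b
  T1 -> c
  T2 -> d
  T3 -> a
  X4 -> T2 S
  X5 -> T3 T3

CYK table (by increasing span):
  cell(0,0) c: {T1}  orig:{}
  cell(1,1) d: {S,T2}  orig:{S}
  cell(2,2) c: {T1}  orig:{}
  cell(0,1) cd: ∅
  cell(1,2) dc: {B}
  cell(0,2) cdc: ∅

S ∉ T[0,2] ⇒ NO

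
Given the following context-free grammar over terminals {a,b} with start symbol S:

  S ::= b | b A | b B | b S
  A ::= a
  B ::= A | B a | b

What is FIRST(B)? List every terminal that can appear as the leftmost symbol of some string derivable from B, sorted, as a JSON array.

FIRST sets, iterate to fixpoint:
iter 1:
  A via A→a: +{a}
  B via B→A: +{a}
  B via B→b: +{b}
  S via S→b: +{b}
  S: {b}  A: {a}  B: {a,b}
iter 2: done
  S: {b}  A: {a}  B: {a,b}

FIRST(B) = ["a", "b"]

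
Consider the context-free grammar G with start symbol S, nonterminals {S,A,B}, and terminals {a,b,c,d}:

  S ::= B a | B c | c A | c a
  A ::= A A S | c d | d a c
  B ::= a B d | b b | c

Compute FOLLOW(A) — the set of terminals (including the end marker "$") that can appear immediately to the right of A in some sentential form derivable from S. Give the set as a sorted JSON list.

FIRST iteration:
round 1:
  A via A→c d: +{c}
  A via A→d a c: +{d}
  B via B→a B d: +{a}
  B via B→b b: +{b}
  B via B→c: +{c}
  S via S→B a: +{a,b,c}
  S: {a,b,c}  A: {c,d}  B: {a,b,c}
round 2: (no change)
  S: {a,b,c}  A: {c,d}  B: {a,b,c}

FOLLOW iteration:
seed FOLLOW(S) with $
iter 1:
  A→A A S: FOLLOW(A) ⊇ FIRST(A) = {c,d}; new: +{c,d}
  A→A A S: FOLLOW(A) ⊇ FIRST(S) = {a,b,c}; new: +{a,b}
  A→A A S: FOLLOW(S) ⊇ FOLLOW(A) ⊇ {a,b,c,d}; new: +{a,b,c,d}
  B→a B d: FOLLOW(B) ⊇ FIRST(d) = {d}; new: +{d}
  S→B a: FOLLOW(B) ⊇ FIRST(a) = {a}; new: +{a}
  S→B c: FOLLOW(B) ⊇ FIRST(c) = {c}; new: +{c}
  S→c A: FOLLOW(A) ⊇ FOLLOW(S) ⊇ {$,a,b,c,d}; new: +{$}
  FOLLOW[S]={$,a,b,c,d}  FOLLOW[A]={$,a,b,c,d}  FOLLOW[B]={a,c,d}
iter 2: done
  FOLLOW[S]={$,a,b,c,d}  FOLLOW[A]={$,a,b,c,d}  FOLLOW[B]={a,c,d}

FOLLOW(A) = ["$", "a", "b", "c", "d"]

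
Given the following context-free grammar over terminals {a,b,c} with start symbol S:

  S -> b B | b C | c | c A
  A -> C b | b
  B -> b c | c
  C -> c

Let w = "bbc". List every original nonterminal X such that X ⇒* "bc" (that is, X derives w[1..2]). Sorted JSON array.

Convert to CNF:
  S -> T0 B | T0 C | T1 A | c
  A -> C T0 | b
  B -> T0 T1 | c
  C -> c
  T0 -> b
  T1 -> c

CYK fill, restricted to cells inside w[1..2]:
  [1..1]={A,T0}  "b"  orig:{A}
  [2..2]={B,C,S,T1}  "c"  orig:{B,C,S}
  [1..2]={B,S}  "bc"

Original NTs in T[1,2] deriving "bc": ["B", "S"]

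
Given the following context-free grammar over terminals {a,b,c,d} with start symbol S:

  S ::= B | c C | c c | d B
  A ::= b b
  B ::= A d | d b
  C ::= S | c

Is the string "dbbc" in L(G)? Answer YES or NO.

CNF form of G:
  S -> A T1 | T1 B | T1 T0 | T2 C | T2 T2
  A -> T0 T0
  B -> A T1 | T1 T0
  C -> A T1 | T1 B | T1 T0 | T2 C | T2 T2 | c
  T0 -> b
  T1 -> d
  T2 -> c

CYK fill:
  cell(0,0) d: {T1}  orig:{}
  cell(1,1) b: {T0}  orig:{}
  cell(2,2) b: {T0}  orig:{}
  cell(3,3) c: {C,T2}  orig:{C}
  cell(0,1) db: {B,C,S}
  cell(1,2) bb: {A}
  cell(2,3) bc: ∅
  cell(0,2) dbb: ∅
  cell(1,3) bbc: ∅
  cell(0,3) dbbc: ∅

S ∉ T[0,3] ⇒ NO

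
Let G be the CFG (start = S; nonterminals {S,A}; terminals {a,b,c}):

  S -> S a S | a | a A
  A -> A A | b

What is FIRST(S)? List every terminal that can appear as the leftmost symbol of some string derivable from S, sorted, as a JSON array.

FIRST iteration:
round 1:
  A via A→b: +{b}
  S via S→a: +{a}
  FIRST[S]={a}  FIRST[A]={b}
round 2: (stable)
  FIRST[S]={a}  FIRST[A]={b}

FIRST(S) = ["a"]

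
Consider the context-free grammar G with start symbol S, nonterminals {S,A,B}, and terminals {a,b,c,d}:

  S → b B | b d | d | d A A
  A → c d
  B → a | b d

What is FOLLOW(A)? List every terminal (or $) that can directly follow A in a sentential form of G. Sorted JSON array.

Compute FIRST by fixpoint:
[1]
  A via A→c d: +{c}
  B via B→a: +{a}
  B via B→b d: +{b}
  S via S→b B: +{b}
  S via S→d: +{d}
  FIRST(S)={b,d}  FIRST(A)={c}  FIRST(B)={a,b}
[2] (stable)
  FIRST(S)={b,d}  FIRST(A)={c}  FIRST(B)={a,b}

FOLLOW iteration:
FOLLOW(S) := {$}
iter 1:
  S→b B: FOLLOW(B) ⊇ FOLLOW(S) ⊇ {$}; new: +{$}
  S→d A A: FOLLOW(A) ⊇ FIRST(A) = {c}; new: +{c}
  S→d A A: FOLLOW(A) ⊇ FOLLOW(S) ⊇ {$}; new: +{$}
  FOLLOW[S]={$}  FOLLOW[A]={$,c}  FOLLOW[B]={$}
iter 2: (no change)
  FOLLOW[S]={$}  FOLLOW[A]={$,c}  FOLLOW[B]={$}

FOLLOW(A) = ["$", "c"]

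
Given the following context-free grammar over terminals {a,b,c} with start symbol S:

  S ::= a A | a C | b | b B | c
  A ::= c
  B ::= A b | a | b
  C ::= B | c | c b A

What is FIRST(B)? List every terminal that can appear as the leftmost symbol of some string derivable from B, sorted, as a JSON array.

FIRST iteration:
round 1:
  A via A→c: +{c}
  B via B→A b: +{c}
  B via B→a: +{a}
  B via B→b: +{b}
  C via C→B: +{a,b,c}
  S via S→a A: +{a}
  S via S→b: +{b}
  S via S→c: +{c}
  S: {a,b,c}  A: {c}  B: {a,b,c}  C: {a,b,c}
round 2: — fixpoint
  S: {a,b,c}  A: {c}  B: {a,b,c}  C: {a,b,c}

FIRST(B) = ["a", "b", "c"]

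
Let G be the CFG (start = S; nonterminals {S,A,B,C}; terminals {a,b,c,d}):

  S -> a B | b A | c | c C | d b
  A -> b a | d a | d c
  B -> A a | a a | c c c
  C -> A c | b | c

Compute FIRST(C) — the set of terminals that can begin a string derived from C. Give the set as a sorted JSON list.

Compute FIRST by fixpoint:
round 1:
  A via A→b a: +{b}
  A via A→d a: +{d}
  B via B→A a: +{b,d}
  B via B→a a: +{a}
  B via B→c c c: +{c}
  C via C→A c: +{b,d}
  C via C→c: +{c}
  S via S→a B: +{a}
  S via S→b A: +{b}
  S via S→c: +{c}
  S via S→d b: +{d}
  FIRST(S)={a,b,c,d}  FIRST(A)={b,d}  FIRST(B)={a,b,c,d}  FIRST(C)={b,c,d}
round 2: (no change)
  FIRST(S)={a,b,c,d}  FIRST(A)={b,d}  FIRST(B)={a,b,c,d}  FIRST(C)={b,c,d}

FIRST(C) = ["b", "c", "d"]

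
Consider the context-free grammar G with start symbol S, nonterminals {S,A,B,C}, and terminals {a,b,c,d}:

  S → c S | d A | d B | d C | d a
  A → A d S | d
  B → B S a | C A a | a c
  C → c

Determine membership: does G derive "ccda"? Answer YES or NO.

CNF form of G:
  S -> T0 A | T0 B | T0 C | T0 T1 | T2 S
  A -> A X3 | d
  B -> B X4 | C X5 | T1 T2
  C -> c
  T0 -> d
  T1 -> a
  T2 -> c
  X3 -> T0 S
  X4 -> S T1
  X5 -> A T1

CYK table (by increasing span):
  T[0,0] 'c' = {C,T2}  orig:{C}
  T[1,1] 'c' = {C,T2}  orig:{C}
  T[2,2] 'd' = {A,T0}  orig:{A}
  T[3,3] 'a' = {T1}  orig:{}
  T[0,1] 'cc' = ∅
  T[1,2] 'cd' = ∅
  T[2,3] 'da' = {S,X5}  orig:{S}
  T[0,2] 'ccd' = ∅
  T[1,3] 'cda' = {B,S}
  T[0,3] 'ccda' = {S}

S ∈ T[0,3] ⇒ YES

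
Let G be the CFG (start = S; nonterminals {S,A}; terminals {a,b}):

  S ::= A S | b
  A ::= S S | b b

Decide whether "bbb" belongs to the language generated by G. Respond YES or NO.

Convert to CNF:
  S -> A S | b
  A -> S S | T0 T0
  T0 -> b

CYK fill:
  [0..0]={S,T0}  "b"  orig:{S}
  [1..1]={S,T0}  "b"  orig:{S}
  [2..2]={S,T0}  "b"  orig:{S}
  [0..1]={A}  "bb"
  [1..2]={A}  "bb"
  [0..2]={S}  "bbb"

S ∈ T[0,2] ⇒ YES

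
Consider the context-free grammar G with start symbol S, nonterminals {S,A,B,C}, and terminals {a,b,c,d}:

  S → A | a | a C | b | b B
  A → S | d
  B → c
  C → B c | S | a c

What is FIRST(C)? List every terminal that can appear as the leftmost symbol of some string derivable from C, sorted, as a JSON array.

FIRST iteration:
round 1:
  A via A→d: +{d}
  B via B→c: +{c}
  C via C→B c: +{c}
  C via C→a c: +{a}
  S via S→A: +{d}
  S via S→a: +{a}
  S via S→b: +{b}
  FIRST(S)={a,b,d}  FIRST(A)={d}  FIRST(B)={c}  FIRST(C)={a,c}
round 2:
  A via A→S: +{a,b}
  C via C→S: +{b,d}
  FIRST(S)={a,b,d}  FIRST(A)={a,b,d}  FIRST(B)={c}  FIRST(C)={a,b,c,d}
round 3: done
  FIRST(S)={a,b,d}  FIRST(A)={a,b,d}  FIRST(B)={c}  FIRST(C)={a,b,c,d}

FIRST(C) = ["a", "b", "c", "d"]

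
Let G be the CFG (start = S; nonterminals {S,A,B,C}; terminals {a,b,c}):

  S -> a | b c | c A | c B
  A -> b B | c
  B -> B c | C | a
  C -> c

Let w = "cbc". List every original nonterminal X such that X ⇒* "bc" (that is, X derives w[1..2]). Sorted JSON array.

Convert to CNF:
  S -> T0 T1 | T1 A | T1 B | a
  A -> T0 B | c
  B -> B T1 | a | c
  C -> c
  T0 -> b
  T1 -> c

Fill CYK table bottom-up (cells [i..j] with 1 ≤ i ≤ j ≤ 2 only):
  T[1,1] 'b' = {T0}  orig:{}
  T[2,2] 'c' = {A,B,C,T1}  orig:{A,B,C}
  T[1,2] 'bc' = {A,S}

Original NTs in T[1,2] deriving "bc": ["A", "S"]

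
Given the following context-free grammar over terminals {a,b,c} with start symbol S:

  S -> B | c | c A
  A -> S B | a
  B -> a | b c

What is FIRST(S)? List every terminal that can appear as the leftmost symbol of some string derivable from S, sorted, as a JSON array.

FIRST iteration:
iter 1:
  A via A→a: +{a}
  B via B→a: +{a}
  B via B→b c: +{b}
  S via S→B: +{a,b}
  S via S→c: +{c}
  FIRST[S]={a,b,c}  FIRST[A]={a}  FIRST[B]={a,b}
iter 2:
  A via A→S B: +{b,c}
  FIRST[S]={a,b,c}  FIRST[A]={a,b,c}  FIRST[B]={a,b}
iter 3: — fixpoint
  FIRST[S]={a,b,c}  FIRST[A]={a,b,c}  FIRST[B]={a,b}

FIRST(S) = ["a", "b", "c"]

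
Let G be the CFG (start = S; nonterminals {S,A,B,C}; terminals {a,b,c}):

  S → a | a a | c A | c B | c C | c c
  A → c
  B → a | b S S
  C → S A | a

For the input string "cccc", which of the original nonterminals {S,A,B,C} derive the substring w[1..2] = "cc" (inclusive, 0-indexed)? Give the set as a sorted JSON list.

CNF form of G:
  S -> T1 T1 | T2 A | T2 B | T2 C | T2 T2 | a
  A -> c
  B -> T0 X3 | a
  C -> S A | a
  T0 -> b
  T1 -> a
  T2 -> c
  X3 -> S S

Fill CYK table bottom-up — only the sub-triangle for w[1..2]:
  T[1,1] 'c' = {A,T2}  orig:{A}
  T[2,2] 'c' = {A,T2}  orig:{A}
  T[1,2] 'cc' = {S}

Original NTs in T[1,2] deriving "cc": ["S"]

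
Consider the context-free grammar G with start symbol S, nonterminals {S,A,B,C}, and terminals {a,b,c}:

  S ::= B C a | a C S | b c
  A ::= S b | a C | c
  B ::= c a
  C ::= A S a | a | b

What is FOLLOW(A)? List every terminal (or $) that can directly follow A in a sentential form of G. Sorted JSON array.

FIRST sets, iterate to fixpoint:
round 1:
  A via A→a C: +{a}
  A via A→c: +{c}
  B via B→c a: +{c}
  C via C→A S a: +{a,c}
  C via C→b: +{b}
  S via S→B C a: +{c}
  S via S→a C S: +{a}
  S via S→b c: +{b}
  FIRST[S]={a,b,c}  FIRST[A]={a,c}  FIRST[B]={c}  FIRST[C]={a,b,c}
round 2:
  A via A→S b: +{b}
  FIRST[S]={a,b,c}  FIRST[A]={a,b,c}  FIRST[B]={c}  FIRST[C]={a,b,c}
round 3: (no change)
  FIRST[S]={a,b,c}  FIRST[A]={a,b,c}  FIRST[B]={c}  FIRST[C]={a,b,c}

FOLLOW iteration:
FOLLOW(S) := {$}
iter 1:
  A→S b: FOLLOW(S) ⊇ FIRST(b) = {b}; new: +{b}
  C→A S a: FOLLOW(A) ⊇ FIRST(S) = {a,b,c}; new: +{a,b,c}
  C→A S a: FOLLOW(S) ⊇ FIRST(a) = {a}; new: +{a}
  S→B C a: FOLLOW(B) ⊇ FIRST(C) = {a,b,c}; new: +{a,b,c}
  S→B C a: FOLLOW(C) ⊇ FIRST(a) = {a}; new: +{a}
  S→a C S: FOLLOW(C) ⊇ FIRST(S) = {a,b,c}; new: +{b,c}
  FOLLOW[S]={$,a,b}  FOLLOW[A]={a,b,c}  FOLLOW[B]={a,b,c}  FOLLOW[C]={a,b,c}
iter 2: done
  FOLLOW[S]={$,a,b}  FOLLOW[A]={a,b,c}  FOLLOW[B]={a,b,c}  FOLLOW[C]={a,b,c}

FOLLOW(A) = ["a", "b", "c"]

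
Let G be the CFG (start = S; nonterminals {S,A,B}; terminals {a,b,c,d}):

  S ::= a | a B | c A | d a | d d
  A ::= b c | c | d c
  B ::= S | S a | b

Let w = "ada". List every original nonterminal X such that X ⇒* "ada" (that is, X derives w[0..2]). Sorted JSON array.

Convert to CNF:
  S -> T1 A | T2 T2 | T2 T3 | T3 B | a
  A -> T0 T1 | T2 T1 | c
  B -> S T3 | T1 A | T2 T2 | T2 T3 | T3 B | a | b
  T0 -> b
  T1 -> c
  T2 -> d
  T3 -> a

CYK table (by increasing span), restricted to cells inside w[0..2]:
  cell(0,0) a: {B,S,T3}  orig:{B,S}
  cell(1,1) d: {T2}  orig:{}
  cell(2,2) a: {B,S,T3}  orig:{B,S}
  cell(0,1) ad: ∅
  cell(1,2) da: {B,S}
  cell(0,2) ada: {B,S}

Original NTs in T[0,2] deriving "ada": ["B", "S"]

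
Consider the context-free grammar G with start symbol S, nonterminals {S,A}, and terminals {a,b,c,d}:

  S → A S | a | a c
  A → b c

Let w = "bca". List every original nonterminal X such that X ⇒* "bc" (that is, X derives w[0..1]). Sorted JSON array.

CNF form of G:
  S -> A S | T2 T1 | a
  A -> T0 T1
  T0 -> b
  T1 -> c
  T2 -> a

CYK table (by increasing span), restricted to cells inside w[0..1]:
  [0..0]={T0}  "b"  orig:{}
  [1..1]={T1}  "c"  orig:{}
  [0..1]={A}  "bc"

Original NTs in T[0,1] deriving "bc": ["A"]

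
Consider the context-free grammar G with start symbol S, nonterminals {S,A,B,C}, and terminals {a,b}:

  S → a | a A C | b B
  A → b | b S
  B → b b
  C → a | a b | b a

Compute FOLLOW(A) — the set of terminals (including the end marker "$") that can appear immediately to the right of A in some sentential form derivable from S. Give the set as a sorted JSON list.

FIRST iteration:
pass 1:
  A via A→b: +{b}
  B via B→b b: +{b}
  C via C→a: +{a}
  C via C→b a: +{b}
  S via S→a: +{a}
  S via S→b B: +{b}
  FIRST(S)={a,b}  FIRST(A)={b}  FIRST(B)={b}  FIRST(C)={a,b}
pass 2: (no change)
  FIRST(S)={a,b}  FIRST(A)={b}  FIRST(B)={b}  FIRST(C)={a,b}

FOLLOW iteration:
initialize: $ ∈ FOLLOW(S)
round 1:
  S→a A C: FOLLOW(A) ⊇ FIRST(C) = {a,b}; new: +{a,b}
  S→a A C: FOLLOW(C) ⊇ FOLLOW(S) ⊇ {$}; new: +{$}
  S→b B: FOLLOW(B) ⊇ FOLLOW(S) ⊇ {$}; new: +{$}
  S: {$}  A: {a,b}  B: {$}  C: {$}
round 2:
  A→b S: FOLLOW(S) ⊇ FOLLOW(A) ⊇ {a,b}; new: +{a,b}
  S→a A C: FOLLOW(C) ⊇ FOLLOW(S) ⊇ {$,a,b}; new: +{a,b}
  S→b B: FOLLOW(B) ⊇ FOLLOW(S) ⊇ {$,a,b}; new: +{a,b}
  S: {$,a,b}  A: {a,b}  B: {$,a,b}  C: {$,a,b}
round 3: (no change)
  S: {$,a,b}  A: {a,b}  B: {$,a,b}  C: {$,a,b}

FOLLOW(A) = ["a", "b"]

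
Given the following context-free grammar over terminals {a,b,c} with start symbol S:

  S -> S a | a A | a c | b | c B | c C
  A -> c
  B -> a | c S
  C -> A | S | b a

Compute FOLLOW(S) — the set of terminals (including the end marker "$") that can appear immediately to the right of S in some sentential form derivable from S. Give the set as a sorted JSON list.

FIRST sets, iterate to fixpoint:
round 1:
  A via A→c: +{c}
  B via B→a: +{a}
  B via B→c S: +{c}
  C via C→A: +{c}
  C via C→b a: +{b}
  S via S→a A: +{a}
  S via S→b: +{b}
  S via S→c B: +{c}
  S: {a,b,c}  A: {c}  B: {a,c}  C: {b,c}
round 2:
  C via C→S: +{a}
  S: {a,b,c}  A: {c}  B: {a,c}  C: {a,b,c}
round 3: done
  S: {a,b,c}  A: {c}  B: {a,c}  C: {a,b,c}

Compute FOLLOW by fixpoint:
seed FOLLOW(S) with $
[1]
  S→S a: FOLLOW(S) ⊇ FIRST(a) = {a}; new: +{a}
  S→a A: FOLLOW(A) ⊇ FOLLOW(S) ⊇ {$,a}; new: +{$,a}
  S→c B: FOLLOW(B) ⊇ FOLLOW(S) ⊇ {$,a}; new: +{$,a}
  S→c C: FOLLOW(C) ⊇ FOLLOW(S) ⊇ {$,a}; new: +{$,a}
  FOLLOW(S)={$,a}  FOLLOW(A)={$,a}  FOLLOW(B)={$,a}  FOLLOW(C)={$,a}
[2] — fixpoint
  FOLLOW(S)={$,a}  FOLLOW(A)={$,a}  FOLLOW(B)={$,a}  FOLLOW(C)={$,a}

FOLLOW(S) = ["$", "a"]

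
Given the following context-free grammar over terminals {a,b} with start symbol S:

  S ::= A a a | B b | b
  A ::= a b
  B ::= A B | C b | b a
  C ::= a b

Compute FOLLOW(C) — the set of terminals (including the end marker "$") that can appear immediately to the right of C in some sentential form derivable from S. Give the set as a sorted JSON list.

FIRST iteration:
iter 1:
  A via A→a b: +{a}
  B via B→A B: +{a}
  B via B→b a: +{b}
  C via C→a b: +{a}
  S via S→A a a: +{a}
  S via S→B b: +{b}
  FIRST(S)={a,b}  FIRST(A)={a}  FIRST(B)={a,b}  FIRST(C)={a}
iter 2: (stable)
  FIRST(S)={a,b}  FIRST(A)={a}  FIRST(B)={a,b}  FIRST(C)={a}

FOLLOW sets:
seed FOLLOW(S) with $
iter 1:
  B→A B: FOLLOW(A) ⊇ FIRST(B) = {a,b}; new: +{a,b}
  B→C b: FOLLOW(C) ⊇ FIRST(b) = {b}; new: +{b}
  S→B b: FOLLOW(B) ⊇ FIRST(b) = {b}; new: +{b}
  S: {$}  A: {a,b}  B: {b}  C: {b}
iter 2: (no change)
  S: {$}  A: {a,b}  B: {b}  C: {b}

FOLLOW(C) = ["b"]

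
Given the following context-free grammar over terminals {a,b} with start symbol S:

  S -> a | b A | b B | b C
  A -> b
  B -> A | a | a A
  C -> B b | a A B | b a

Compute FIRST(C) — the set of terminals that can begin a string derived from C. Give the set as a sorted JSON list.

FIRST iteration:
pass 1:
  A via A→b: +{b}
  B via B→A: +{b}
  B via B→a: +{a}
  C via C→B b: +{a,b}
  S via S→a: +{a}
  S via S→b A: +{b}
  FIRST[S]={a,b}  FIRST[A]={b}  FIRST[B]={a,b}  FIRST[C]={a,b}
pass 2: (stable)
  FIRST[S]={a,b}  FIRST[A]={b}  FIRST[B]={a,b}  FIRST[C]={a,b}

FIRST(C) = ["a", "b"]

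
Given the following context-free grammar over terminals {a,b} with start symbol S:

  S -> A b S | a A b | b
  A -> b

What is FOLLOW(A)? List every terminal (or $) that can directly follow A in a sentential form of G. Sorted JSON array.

FIRST sets, iterate to fixpoint:
round 1:
  A via A→b: +{b}
  S via S→A b S: +{b}
  S via S→a A b: +{a}
  FIRST[S]={a,b}  FIRST[A]={b}
round 2: (stable)
  FIRST[S]={a,b}  FIRST[A]={b}

Compute FOLLOW by fixpoint:
seed FOLLOW(S) with $
[1]
  S→A b S: FOLLOW(A) ⊇ FIRST(b) = {b}; new: +{b}
  S: {$}  A: {b}
[2] — fixpoint
  S: {$}  A: {b}

FOLLOW(A) = ["b"]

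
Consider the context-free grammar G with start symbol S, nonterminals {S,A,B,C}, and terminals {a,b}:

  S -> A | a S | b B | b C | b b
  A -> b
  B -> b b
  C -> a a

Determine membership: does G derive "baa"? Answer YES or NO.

CNF form of G:
  S -> T0 B | T0 C | T0 T0 | T1 S | b
  A -> b
  B -> T0 T0
  C -> T1 T1
  T0 -> b
  T1 -> a

CYK table (by increasing span):
  T[0,0] 'b' = {A,S,T0}  orig:{A,S}
  T[1,1] 'a' = {T1}  orig:{}
  T[2,2] 'a' = {T1}  orig:{}
  T[0,1] 'ba' = ∅
  T[1,2] 'aa' = {C}
  T[0,2] 'baa' = {S}

S ∈ T[0,2] ⇒ YES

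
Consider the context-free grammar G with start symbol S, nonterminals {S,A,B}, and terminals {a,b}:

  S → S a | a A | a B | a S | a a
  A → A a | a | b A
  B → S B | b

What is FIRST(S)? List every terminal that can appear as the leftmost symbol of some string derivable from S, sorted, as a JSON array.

FIRST sets, iterate to fixpoint:
round 1:
  A via A→a: +{a}
  A via A→b A: +{b}
  B via B→b: +{b}
  S via S→a A: +{a}
  S: {a}  A: {a,b}  B: {b}
round 2:
  B via B→S B: +{a}
  S: {a}  A: {a,b}  B: {a,b}
round 3: (no change)
  S: {a}  A: {a,b}  B: {a,b}

FIRST(S) = ["a"]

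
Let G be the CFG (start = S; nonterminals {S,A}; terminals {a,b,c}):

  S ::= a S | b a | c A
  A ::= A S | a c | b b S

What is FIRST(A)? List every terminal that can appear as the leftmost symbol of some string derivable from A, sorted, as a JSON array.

FIRST sets, iterate to fixpoint:
iter 1:
  A via A→a c: +{a}
  A via A→b b S: +{b}
  S via S→a S: +{a}
  S via S→b a: +{b}
  S via S→c A: +{c}
  FIRST[S]={a,b,c}  FIRST[A]={a,b}
iter 2: — fixpoint
  FIRST[S]={a,b,c}  FIRST[A]={a,b}

FIRST(A) = ["a", "b"]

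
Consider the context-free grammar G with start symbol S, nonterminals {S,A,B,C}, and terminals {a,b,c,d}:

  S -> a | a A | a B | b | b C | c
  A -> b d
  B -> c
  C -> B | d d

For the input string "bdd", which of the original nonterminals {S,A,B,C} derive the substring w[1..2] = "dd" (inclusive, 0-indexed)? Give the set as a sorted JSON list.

Convert to CNF:
  S -> T0 C | T2 A | T2 B | a | b | c
  A -> T0 T1
  B -> c
  C -> T1 T1 | c
  T0 -> b
  T1 -> d
  T2 -> a

CYK table (by increasing span) — only the sub-triangle for w[1..2]:
  cell(1,1) d: {T1}  orig:{}
  cell(2,2) d: {T1}  orig:{}
  cell(1,2) dd: {C}

Original NTs in T[1,2] deriving "dd": ["C"]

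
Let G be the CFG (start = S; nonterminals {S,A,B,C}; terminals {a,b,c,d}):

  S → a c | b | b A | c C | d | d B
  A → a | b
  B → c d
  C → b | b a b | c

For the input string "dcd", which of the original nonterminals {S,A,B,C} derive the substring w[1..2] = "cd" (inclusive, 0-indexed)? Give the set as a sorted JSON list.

CNF form of G:
  S -> T0 C | T1 B | T2 A | T3 T0 | b | d
  A -> a | b
  B -> T0 T1
  C -> T2 X4 | b | c
  T0 -> c
  T1 -> d
  T2 -> b
  T3 -> a
  X4 -> T3 T2

CYK fill (cells [i..j] with 1 ≤ i ≤ j ≤ 2 only):
  cell(1,1) c: {C,T0}  orig:{C}
  cell(2,2) d: {S,T1}  orig:{S}
  cell(1,2) cd: {B}

Original NTs in T[1,2] deriving "cd": ["B"]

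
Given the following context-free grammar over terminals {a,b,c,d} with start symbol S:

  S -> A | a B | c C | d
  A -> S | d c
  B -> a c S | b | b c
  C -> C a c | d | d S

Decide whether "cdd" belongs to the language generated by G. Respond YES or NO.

Convert to CNF:
  S -> T0 B | T1 C | T2 T1 | d
  A -> T0 B | T1 C | T2 T1 | d
  B -> T0 X4 | T3 T1 | b
  C -> C X5 | T2 S | d
  T0 -> a
  T1 -> c
  T2 -> d
  T3 -> b
  X4 -> T1 S
  X5 -> T0 T1

CYK table (by increasing span):
  T[0,0] 'c' = {T1}  orig:{}
  T[1,1] 'd' = {A,C,S,T2}  orig:{A,C,S}
  T[2,2] 'd' = {A,C,S,T2}  orig:{A,C,S}
  T[0,1] 'cd' = {A,S,X4}  orig:{A,S}
  T[1,2] 'dd' = {C}
  T[0,2] 'cdd' = {A,S}

S ∈ T[0,2] ⇒ YES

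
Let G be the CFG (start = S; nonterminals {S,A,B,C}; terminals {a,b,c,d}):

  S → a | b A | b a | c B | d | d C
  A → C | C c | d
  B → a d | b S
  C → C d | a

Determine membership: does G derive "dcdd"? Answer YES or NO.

Convert to CNF:
  S -> T0 B | T1 C | T3 A | T3 T2 | a | d
  A -> C T0 | C T1 | a | d
  B -> T2 T1 | T3 S
  C -> C T1 | a
  T0 -> c
  T1 -> d
  T2 -> a
  T3 -> b

CYK fill:
  T[0,0] 'd' = {A,S,T1}  orig:{A,S}
  T[1,1] 'c' = {T0}  orig:{}
  T[2,2] 'd' = {A,S,T1}  orig:{A,S}
  T[3,3] 'd' = {A,S,T1}  orig:{A,S}
  T[0,1] 'dc' = ∅
  T[1,2] 'cd' = ∅
  T[2,3] 'dd' = ∅
  T[0,2] 'dcd' = ∅
  T[1,3] 'cdd' = ∅
  T[0,3] 'dcdd' = ∅

S ∉ T[0,3] ⇒ NO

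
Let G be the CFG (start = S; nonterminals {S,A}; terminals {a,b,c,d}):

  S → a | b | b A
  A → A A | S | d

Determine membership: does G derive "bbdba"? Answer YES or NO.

CNF form of G:
  S -> T0 A | a | b
  A -> A A | T0 A | a | b | d
  T0 -> b

CYK fill:
  [0..0]={A,S,T0}  "b"  orig:{A,S}
  [1..1]={A,S,T0}  "b"  orig:{A,S}
  [2..2]={A}  "d"
  [3..3]={A,S,T0}  "b"  orig:{A,S}
  [4..4]={A,S}  "a"
  [0..1]={A,S}  "bb"
  [1..2]={A,S}  "bd"
  [2..3]={A}  "db"
  [3..4]={A,S}  "ba"
  [0..2]={A,S}  "bbd"
  [1..3]={A,S}  "bdb"
  [2..4]={A}  "dba"
  [0..3]={A,S}  "bbdb"
  [1..4]={A,S}  "bdba"
  [0..4]={A,S}  "bbdba"

S ∈ T[0,4] ⇒ YES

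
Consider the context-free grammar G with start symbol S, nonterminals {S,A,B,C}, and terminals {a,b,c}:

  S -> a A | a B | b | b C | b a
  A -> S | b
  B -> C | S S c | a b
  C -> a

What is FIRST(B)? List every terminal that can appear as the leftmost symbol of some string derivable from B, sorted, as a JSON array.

FIRST sets, iterate to fixpoint:
pass 1:
  A via A→b: +{b}
  B via B→a b: +{a}
  C via C→a: +{a}
  S via S→a A: +{a}
  S via S→b: +{b}
  FIRST[S]={a,b}  FIRST[A]={b}  FIRST[B]={a}  FIRST[C]={a}
pass 2:
  A via A→S: +{a}
  B via B→S S c: +{b}
  FIRST[S]={a,b}  FIRST[A]={a,b}  FIRST[B]={a,b}  FIRST[C]={a}
pass 3: done
  FIRST[S]={a,b}  FIRST[A]={a,b}  FIRST[B]={a,b}  FIRST[C]={a}

FIRST(B) = ["a", "b"]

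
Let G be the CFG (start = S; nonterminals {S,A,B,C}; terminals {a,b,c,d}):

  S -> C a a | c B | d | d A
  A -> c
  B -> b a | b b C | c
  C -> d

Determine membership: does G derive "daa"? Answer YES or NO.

Convert to CNF:
  S -> C X5 | T2 B | T3 A | d
  A -> c
  B -> T0 T1 | T0 X4 | c
  C -> d
  T0 -> b
  T1 -> a
  T2 -> c
  T3 -> d
  X4 -> T0 C
  X5 -> T1 T1

CYK table (by increasing span):
  [0..0]={C,S,T3}  "d"  orig:{C,S}
  [1..1]={T1}  "a"  orig:{}
  [2..2]={T1}  "a"  orig:{}
  [0..1]=∅  "da"
  [1..2]={X5}  "aa"  orig:{}
  [0..2]={S}  "daa"

S ∈ T[0,2] ⇒ YES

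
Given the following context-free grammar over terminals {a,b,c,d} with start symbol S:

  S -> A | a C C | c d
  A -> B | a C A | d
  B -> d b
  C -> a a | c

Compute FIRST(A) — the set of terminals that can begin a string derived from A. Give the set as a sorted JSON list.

FIRST sets, iterate to fixpoint:
iter 1:
  A via A→a C A: +{a}
  A via A→d: +{d}
  B via B→d b: +{d}
  C via C→a a: +{a}
  C via C→c: +{c}
  S via S→A: +{a,d}
  S via S→c d: +{c}
  FIRST[S]={a,c,d}  FIRST[A]={a,d}  FIRST[B]={d}  FIRST[C]={a,c}
iter 2: done
  FIRST[S]={a,c,d}  FIRST[A]={a,d}  FIRST[B]={d}  FIRST[C]={a,c}

FIRST(A) = ["a", "d"]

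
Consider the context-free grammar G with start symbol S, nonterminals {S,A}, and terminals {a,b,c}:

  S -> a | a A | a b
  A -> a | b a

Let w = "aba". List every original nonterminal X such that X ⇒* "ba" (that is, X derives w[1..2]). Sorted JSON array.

CNF form of G:
  S -> T1 A | T1 T0 | a
  A -> T0 T1 | a
  T0 -> b
  T1 -> a

Fill CYK table bottom-up, restricted to cells inside w[1..2]:
  cell(1,1) b: {T0}  orig:{}
  cell(2,2) a: {A,S,T1}  orig:{A,S}
  cell(1,2) ba: {A}

Original NTs in T[1,2] deriving "ba": ["A"]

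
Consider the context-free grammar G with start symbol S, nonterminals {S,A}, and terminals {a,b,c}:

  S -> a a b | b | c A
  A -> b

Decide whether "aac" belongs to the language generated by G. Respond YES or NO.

Convert to CNF:
  S -> T0 X3 | T2 A | b
  A -> b
  T0 -> a
  T1 -> b
  T2 -> c
  X3 -> T0 T1

CYK table (by increasing span):
  T[0,0] 'a' = {T0}  orig:{}
  T[1,1] 'a' = {T0}  orig:{}
  T[2,2] 'c' = {T2}  orig:{}
  T[0,1] 'aa' = ∅
  T[1,2] 'ac' = ∅
  T[0,2] 'aac' = ∅

S ∉ T[0,2] ⇒ NO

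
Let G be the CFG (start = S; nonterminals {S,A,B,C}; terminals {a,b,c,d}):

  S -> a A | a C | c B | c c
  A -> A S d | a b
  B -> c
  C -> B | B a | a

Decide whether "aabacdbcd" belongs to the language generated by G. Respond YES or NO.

CNF form of G:
  S -> T1 A | T1 C | T3 B | T3 T3
  A -> A X4 | T1 T2
  B -> c
  C -> B T1 | a | c
  T0 -> d
  T1 -> a
  T2 -> b
  T3 -> c
  X4 -> S T0

CYK table (by increasing span):
  [0..0]={C,T1}  "a"  orig:{C}
  [1..1]={C,T1}  "a"  orig:{C}
  [2..2]={T2}  "b"  orig:{}
  [3..3]={C,T1}  "a"  orig:{C}
  [4..4]={B,C,T3}  "c"  orig:{B,C}
  [5..5]={T0}  "d"  orig:{}
  [6..6]={T2}  "b"  orig:{}
  [7..7]={B,C,T3}  "c"  orig:{B,C}
  [8..8]={T0}  "d"  orig:{}
  [0..1]={S}  "aa"
  [1..2]={A}  "ab"
  [2..3]=∅  "ba"
  [3..4]={S}  "ac"
  [4..5]=∅  "cd"
  [5..6]=∅  "db"
  [6..7]=∅  "bc"
  [7..8]=∅  "cd"
  [0..2]={S}  "aab"
  [1..3]=∅  "aba"
  [2..4]=∅  "bac"
  [3..5]={X4}  "acd"  orig:{}
  [4..6]=∅  "cdb"
  [5..7]=∅  "dbc"
  [6..8]=∅  "bcd"
  [0..3]=∅  "aaba"
  [1..4]=∅  "abac"
  [2..5]=∅  "bacd"
  [3..6]=∅  "acdb"
  [4..7]=∅  "cdbc"
  [5..8]=∅  "dbcd"
  [0..4]=∅  "aabac"
  [1..5]={A}  "abacd"
  [2..6]=∅  "bacdb"
  [3..7]=∅  "acdbc"
  [4..8]=∅  "cdbcd"
  [0..5]={S}  "aabacd"
  [1..6]=∅  "abacdb"
  [2..7]=∅  "bacdbc"
  [3..8]=∅  "acdbcd"
  [0..6]=∅  "aabacdb"
  [1..7]=∅  "abacdbc"
  [2..8]=∅  "bacdbcd"
  [0..7]=∅  "aabacdbc"
  [1..8]=∅  "abacdbcd"
  [0..8]=∅  "aabacdbcd"

S ∉ T[0,8] ⇒ NO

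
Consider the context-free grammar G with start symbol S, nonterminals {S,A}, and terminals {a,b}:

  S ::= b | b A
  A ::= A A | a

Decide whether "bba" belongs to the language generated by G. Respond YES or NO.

Convert to CNF:
  S -> T0 A | b
  A -> A A | a
  T0 -> b

Fill CYK table bottom-up:
  cell(0,0) b: {S,T0}  orig:{S}
  cell(1,1) b: {S,T0}  orig:{S}
  cell(2,2) a: {A}
  cell(0,1) bb: ∅
  cell(1,2) ba: {S}
  cell(0,2) bba: ∅

S ∉ T[0,2] ⇒ NO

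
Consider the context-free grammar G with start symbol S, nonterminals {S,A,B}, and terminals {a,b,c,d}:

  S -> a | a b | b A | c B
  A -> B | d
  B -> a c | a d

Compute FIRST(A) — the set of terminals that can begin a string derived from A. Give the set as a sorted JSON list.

FIRST sets, iterate to fixpoint:
pass 1:
  A via A→d: +{d}
  B via B→a c: +{a}
  S via S→a: +{a}
  S via S→b A: +{b}
  S via S→c B: +{c}
  FIRST(S)={a,b,c}  FIRST(A)={d}  FIRST(B)={a}
pass 2:
  A via A→B: +{a}
  FIRST(S)={a,b,c}  FIRST(A)={a,d}  FIRST(B)={a}
pass 3: — fixpoint
  FIRST(S)={a,b,c}  FIRST(A)={a,d}  FIRST(B)={a}

FIRST(A) = ["a", "d"]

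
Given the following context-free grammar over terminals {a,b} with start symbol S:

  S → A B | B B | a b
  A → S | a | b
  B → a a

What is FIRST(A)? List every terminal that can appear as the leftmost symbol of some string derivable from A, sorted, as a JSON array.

FIRST iteration:
iter 1:
  A via A→a: +{a}
  A via A→b: +{b}
  B via B→a a: +{a}
  S via S→A B: +{a,b}
  S: {a,b}  A: {a,b}  B: {a}
iter 2: done
  S: {a,b}  A: {a,b}  B: {a}

FIRST(A) = ["a", "b"]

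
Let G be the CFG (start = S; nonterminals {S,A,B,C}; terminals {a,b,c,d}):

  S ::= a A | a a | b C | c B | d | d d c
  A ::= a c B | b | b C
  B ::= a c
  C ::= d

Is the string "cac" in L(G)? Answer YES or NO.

Convert to CNF:
  S -> T0 A | T0 T0 | T1 B | T2 C | T3 X5 | d
  A -> T0 X4 | T2 C | b
  B -> T0 T1
  C -> d
  T0 -> a
  T1 -> c
  T2 -> b
  T3 -> d
  X4 -> T1 B
  X5 -> T3 T1

Fill CYK table bottom-up:
  [0..0]={T1}  "c"  orig:{}
  [1..1]={T0}  "a"  orig:{}
  [2..2]={T1}  "c"  orig:{}
  [0..1]=∅  "ca"
  [1..2]={B}  "ac"
  [0..2]={S,X4}  "cac"  orig:{S}

S ∈ T[0,2] ⇒ YES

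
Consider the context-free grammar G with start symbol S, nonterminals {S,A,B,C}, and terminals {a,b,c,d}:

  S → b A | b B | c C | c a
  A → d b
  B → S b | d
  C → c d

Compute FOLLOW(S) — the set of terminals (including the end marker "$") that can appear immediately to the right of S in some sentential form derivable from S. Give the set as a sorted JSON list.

FIRST sets, iterate to fixpoint:
iter 1:
  A via A→d b: +{d}
  B via B→d: +{d}
  C via C→c d: +{c}
  S via S→b A: +{b}
  S via S→c C: +{c}
  FIRST[S]={b,c}  FIRST[A]={d}  FIRST[B]={d}  FIRST[C]={c}
iter 2:
  B via B→S b: +{b,c}
  FIRST[S]={b,c}  FIRST[A]={d}  FIRST[B]={b,c,d}  FIRST[C]={c}
iter 3: done
  FIRST[S]={b,c}  FIRST[A]={d}  FIRST[B]={b,c,d}  FIRST[C]={c}

FOLLOW iteration:
initialize: $ ∈ FOLLOW(S)
pass 1:
  B→S b: FOLLOW(S) ⊇ FIRST(b) = {b}; new: +{b}
  S→b A: FOLLOW(A) ⊇ FOLLOW(S) ⊇ {$,b}; new: +{$,b}
  S→b B: FOLLOW(B) ⊇ FOLLOW(S) ⊇ {$,b}; new: +{$,b}
  S→c C: FOLLOW(C) ⊇ FOLLOW(S) ⊇ {$,b}; new: +{$,b}
  S: {$,b}  A: {$,b}  B: {$,b}  C: {$,b}
pass 2: (stable)
  S: {$,b}  A: {$,b}  B: {$,b}  C: {$,b}

FOLLOW(S) = ["$", "b"]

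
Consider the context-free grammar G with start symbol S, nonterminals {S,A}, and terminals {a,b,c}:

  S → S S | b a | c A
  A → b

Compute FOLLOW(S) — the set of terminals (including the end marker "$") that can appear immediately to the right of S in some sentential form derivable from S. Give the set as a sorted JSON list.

Compute FIRST by fixpoint:
round 1:
  A via A→b: +{b}
  S via S→b a: +{b}
  S via S→c A: +{c}
  FIRST(S)={b,c}  FIRST(A)={b}
round 2: done
  FIRST(S)={b,c}  FIRST(A)={b}

FOLLOW iteration:
seed FOLLOW(S) with $
pass 1:
  S→S S: FOLLOW(S) ⊇ FIRST(S) = {b,c}; new: +{b,c}
  S→c A: FOLLOW(A) ⊇ FOLLOW(S) ⊇ {$,b,c}; new: +{$,b,c}
  S: {$,b,c}  A: {$,b,c}
pass 2: (no change)
  S: {$,b,c}  A: {$,b,c}

FOLLOW(S) = ["$", "b", "c"]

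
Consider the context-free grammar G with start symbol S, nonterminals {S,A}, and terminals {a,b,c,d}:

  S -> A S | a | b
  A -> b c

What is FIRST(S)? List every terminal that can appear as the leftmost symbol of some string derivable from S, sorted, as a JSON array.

FIRST sets, iterate to fixpoint:
pass 1:
  A via A→b c: +{b}
  S via S→A S: +{b}
  S via S→a: +{a}
  FIRST(S)={a,b}  FIRST(A)={b}
pass 2: — fixpoint
  FIRST(S)={a,b}  FIRST(A)={b}

FIRST(S) = ["a", "b"]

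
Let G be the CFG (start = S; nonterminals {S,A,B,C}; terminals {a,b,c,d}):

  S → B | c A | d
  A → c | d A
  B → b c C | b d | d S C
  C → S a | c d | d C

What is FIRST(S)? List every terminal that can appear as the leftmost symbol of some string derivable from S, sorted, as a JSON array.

FIRST sets, iterate to fixpoint:
iter 1:
  A via A→c: +{c}
  A via A→d A: +{d}
  B via B→b c C: +{b}
  B via B→d S C: +{d}
  C via C→c d: +{c}
  C via C→d C: +{d}
  S via S→B: +{b,d}
  S via S→c A: +{c}
  S: {b,c,d}  A: {c,d}  B: {b,d}  C: {c,d}
iter 2:
  C via C→S a: +{b}
  S: {b,c,d}  A: {c,d}  B: {b,d}  C: {b,c,d}
iter 3: (no change)
  S: {b,c,d}  A: {c,d}  B: {b,d}  C: {b,c,d}

FIRST(S) = ["b", "c", "d"]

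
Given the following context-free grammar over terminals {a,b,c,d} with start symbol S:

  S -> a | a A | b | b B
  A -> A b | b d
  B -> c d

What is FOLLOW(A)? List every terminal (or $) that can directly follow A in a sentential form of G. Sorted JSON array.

FIRST iteration:
[1]
  A via A→b d: +{b}
  B via B→c d: +{c}
  S via S→a: +{a}
  S via S→b: +{b}
  FIRST(S)={a,b}  FIRST(A)={b}  FIRST(B)={c}
[2] — fixpoint
  FIRST(S)={a,b}  FIRST(A)={b}  FIRST(B)={c}

Compute FOLLOW by fixpoint:
initialize: $ ∈ FOLLOW(S)
iter 1:
  A→A b: FOLLOW(A) ⊇ FIRST(b) = {b}; new: +{b}
  S→a A: FOLLOW(A) ⊇ FOLLOW(S) ⊇ {$}; new: +{$}
  S→b B: FOLLOW(B) ⊇ FOLLOW(S) ⊇ {$}; new: +{$}
  FOLLOW[S]={$}  FOLLOW[A]={$,b}  FOLLOW[B]={$}
iter 2: (no change)
  FOLLOW[S]={$}  FOLLOW[A]={$,b}  FOLLOW[B]={$}

FOLLOW(A) = ["$", "b"]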